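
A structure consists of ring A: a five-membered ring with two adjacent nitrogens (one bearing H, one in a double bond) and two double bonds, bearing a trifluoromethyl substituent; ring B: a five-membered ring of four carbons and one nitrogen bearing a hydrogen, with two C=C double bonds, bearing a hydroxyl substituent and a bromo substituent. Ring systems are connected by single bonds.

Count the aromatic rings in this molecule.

2

Ring A is planar and fully conjugated; 2 ring double bonds (4 π electrons) plus a heteroatom lone pair (2) give 6 π electrons. 6 = 4(1)+2, so ring A is aromatic (pyrazole).
Ring B is fully conjugated (every ring atom contributes a p orbital); 2 ring double bonds (4 π electrons) plus a heteroatom lone pair (2) give 6 π electrons. Since 6 = 4n+2 (n=1), ring B is aromatic (pyrrole).
Aromatic: A, B. Total: 2.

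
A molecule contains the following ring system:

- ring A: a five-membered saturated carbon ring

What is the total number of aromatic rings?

0

Ring A has only sp³ atoms, so it is not fully conjugated — not aromatic (cyclopentane).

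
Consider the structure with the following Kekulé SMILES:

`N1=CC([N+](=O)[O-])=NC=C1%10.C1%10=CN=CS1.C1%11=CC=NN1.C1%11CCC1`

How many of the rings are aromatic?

The SMILES encodes a six-membered ring with nitrogens at positions 1 and 4 and three alternating double bonds; a five-membered ring with a sulfur at position 1 and a nitrogen at position 3 (in a C=N bond), with two double bonds; a five-membered ring with two adjacent nitrogens (one bearing H, one in a double bond) and two double bonds; a four-membered saturated carbon ring.
The 6-membered ring with two nitrogens (1,4) has a continuous p-orbital overlap around the ring; 3 ring double bonds give 6 π electrons. Since 6 = 4n+2 (n=1), it is aromatic (pyrazine).
The 5-membered ring with one sulfur and one =N– is fully conjugated (every ring atom contributes a p orbital); 2 ring double bonds (4 π electrons) plus a heteroatom lone pair (2) give 6 π electrons. That satisfies 4n+2 with n=1, so it is aromatic (thiazole).
The 5-membered ring with two adjacent nitrogens (one N–H, one =N–) has a continuous p-orbital overlap around the ring; 2 ring double bonds (4 π electrons) plus a heteroatom lone pair (2) give 6 π electrons. 6 = 4(1)+2, so it is aromatic (pyrazole).
The 4-membered ring has only sp³ atoms, so it is not fully conjugated — not aromatic (cyclobutane).
3 of the 4 rings are aromatic. Total: 3.

3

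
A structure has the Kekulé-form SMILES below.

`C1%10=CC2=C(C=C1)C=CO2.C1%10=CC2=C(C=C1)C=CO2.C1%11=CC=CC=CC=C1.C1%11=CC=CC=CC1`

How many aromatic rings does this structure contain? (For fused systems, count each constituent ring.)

4

The SMILES encodes a six-membered carbon ring with three alternating C=C double bonds, fused to a five-membered ring containing one oxygen and two C=C double bonds; a six-membered carbon ring with three alternating C=C double bonds, fused to a five-membered ring containing one oxygen and two C=C double bonds; an eight-membered carbon ring with four alternating C=C double bonds; a seven-membered carbon ring with three C=C double bonds and one sp³ carbon.
The fused 6/5-membered bicyclic (with one oxygen) is a single π system with 9 sp² atoms and 10 π electrons from ring double bonds plus a heteroatom lone pair. 10 = 4(2)+2, so the system is aromatic and both rings count as aromatic (benzofuran).
The fused 6/5-membered bicyclic (with one oxygen) is a single π system with 9 sp² atoms and 10 π electrons from ring double bonds plus a heteroatom lone pair. 10 = 4(2)+2, so the system is aromatic and both rings count as aromatic (benzofuran).
The 8-membered ring has only sp² ring atoms; a planar conformation would have a fully conjugated π system of 8 electrons. But 8 = 4(2), which is 4n not 4n+2, so it is not aromatic (cyclooctatetraene) — cyclooctatetraene distorts into a non-planar tub to avoid antiaromaticity.
The 7-membered ring has one sp³ carbon, so it is not fully conjugated — not aromatic (cycloheptatriene).
4 of the 6 rings are aromatic. Total: 4.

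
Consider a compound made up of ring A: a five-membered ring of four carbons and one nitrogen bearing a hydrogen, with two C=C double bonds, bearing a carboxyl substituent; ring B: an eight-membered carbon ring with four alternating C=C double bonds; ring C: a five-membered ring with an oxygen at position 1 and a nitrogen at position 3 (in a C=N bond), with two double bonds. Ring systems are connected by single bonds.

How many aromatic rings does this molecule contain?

Ring A has a continuous p-orbital overlap around the ring; 2 ring double bonds (4 π electrons) plus a heteroatom lone pair (2) give 6 π electrons. 6 = 4(1)+2, so ring A is aromatic (pyrrole).
Ring B has only sp² ring atoms; a planar conformation would have a fully conjugated π system of 8 electrons. But 8 = 4(2), which is 4n not 4n+2, so ring B is not aromatic (cyclooctatetraene) — cyclooctatetraene distorts into a non-planar tub to avoid antiaromaticity.
Ring C is planar and fully conjugated; 2 ring double bonds (4 π electrons) plus a heteroatom lone pair (2) give 6 π electrons. Since 6 = 4n+2 (n=1), ring C is aromatic (oxazole).
Aromatic: A, C. Total: 2.

2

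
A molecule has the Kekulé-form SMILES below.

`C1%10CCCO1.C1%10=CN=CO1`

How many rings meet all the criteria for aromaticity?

1

The SMILES encodes a five-membered saturated ring of four carbons and one oxygen; a five-membered ring with an oxygen at position 1 and a nitrogen at position 3 (in a C=N bond), with two double bonds.
The 5-membered ring with one oxygen has only sp³ atoms, so it is not fully conjugated — not aromatic (tetrahydrofuran).
The 5-membered ring with one oxygen and one =N– is planar and fully conjugated; 2 ring double bonds (4 π electrons) plus a heteroatom lone pair (2) give 6 π electrons. 6 = 4(1)+2, so it is aromatic (oxazole).
1 of the 2 rings is aromatic. Total: 1.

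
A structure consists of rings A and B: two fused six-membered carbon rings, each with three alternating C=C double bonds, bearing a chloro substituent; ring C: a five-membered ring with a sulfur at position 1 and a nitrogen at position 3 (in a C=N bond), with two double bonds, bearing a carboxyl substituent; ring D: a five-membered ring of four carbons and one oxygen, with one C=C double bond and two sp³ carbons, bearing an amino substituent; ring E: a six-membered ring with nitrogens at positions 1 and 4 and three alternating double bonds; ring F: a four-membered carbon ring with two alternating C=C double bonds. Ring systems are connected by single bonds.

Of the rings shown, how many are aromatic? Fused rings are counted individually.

Rings A and B form a fused bicyclic system with 10 sp² atoms and 10 π electrons from ring double bonds. 10 = 4(2)+2, so the system is aromatic and both rings count as aromatic (naphthalene).
Ring C is planar and fully conjugated; 2 ring double bonds (4 π electrons) plus a heteroatom lone pair (2) give 6 π electrons. 6 = 4(1)+2, so ring C is aromatic (thiazole).
Ring D has two sp³ carbons, so it is not fully conjugated — not aromatic (2,3-dihydrofuran).
Ring E has a continuous p-orbital overlap around the ring; 3 ring double bonds give 6 π electrons. Since 6 = 4n+2 (n=1), ring E is aromatic (pyrazine).
Ring F has only sp² ring atoms; a planar conformation would have a fully conjugated π system of 4 electrons. But 4 = 4(1), which is 4n not 4n+2, so ring F is not aromatic (cyclobutadiene) — cyclobutadiene is antiaromatic and distorts to a rectangle.
Aromatic: A, B, C, E. Total: 4.

4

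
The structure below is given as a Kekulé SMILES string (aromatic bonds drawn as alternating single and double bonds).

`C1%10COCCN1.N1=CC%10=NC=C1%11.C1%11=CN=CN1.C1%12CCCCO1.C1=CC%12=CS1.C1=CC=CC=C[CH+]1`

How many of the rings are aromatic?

The SMILES encodes a six-membered saturated ring with an oxygen and an N–H nitrogen at positions 1 and 4; a six-membered ring with nitrogens at positions 1 and 4 and three alternating double bonds; a five-membered ring with nitrogens at positions 1 and 3 (one bearing H, one in a C=N bond) and two double bonds; a six-membered saturated ring of five carbons and one oxygen; a five-membered ring of four carbons and one sulfur, with two C=C double bonds; a seven-membered all-carbon ring bearing a positive charge on one carbon, with three C=C double bonds.
The 6-membered ring with one oxygen and one N–H (1,4) has only sp³ atoms, so it is not fully conjugated — not aromatic (morpholine).
The 6-membered ring with two nitrogens (1,4) has a continuous p-orbital overlap around the ring; 3 ring double bonds give 6 π electrons. Since 6 = 4n+2 (n=1), it is aromatic (pyrazine).
The 5-membered ring with two nitrogens (one N–H, one =N–) is fully conjugated (every ring atom contributes a p orbital); 2 ring double bonds (4 π electrons) plus a heteroatom lone pair (2) give 6 π electrons. That satisfies 4n+2 with n=1, so it is aromatic (imidazole).
The 6-membered ring with one oxygen has only sp³ atoms, so it is not fully conjugated — not aromatic (tetrahydropyran).
The 5-membered ring with one sulfur is planar and fully conjugated; 2 ring double bonds (4 π electrons) plus a heteroatom lone pair (2) give 6 π electrons. Since 6 = 4n+2 (n=1), it is aromatic (thiophene).
The 7-membered ring is fully conjugated (every ring atom contributes a p orbital); 3 ring double bonds (6 π electrons) plus the carbocation's empty p orbital (0, but keeps the ring conjugated) give 6 π electrons. Since 6 = 4n+2 (n=1), it is aromatic (tropylium cation).
4 of the 6 rings are aromatic. Total: 4.

4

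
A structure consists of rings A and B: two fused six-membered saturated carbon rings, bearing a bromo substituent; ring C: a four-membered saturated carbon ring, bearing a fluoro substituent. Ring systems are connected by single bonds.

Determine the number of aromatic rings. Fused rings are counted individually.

Ring A has only sp³ atoms, so it is not fully conjugated — not aromatic (cyclohexane ring).
Ring B has only sp³ atoms, so it is not fully conjugated — not aromatic (cyclohexane ring).
Ring C has only sp³ atoms, so it is not fully conjugated — not aromatic (cyclobutane).
No ring is aromatic. Total: 0.

0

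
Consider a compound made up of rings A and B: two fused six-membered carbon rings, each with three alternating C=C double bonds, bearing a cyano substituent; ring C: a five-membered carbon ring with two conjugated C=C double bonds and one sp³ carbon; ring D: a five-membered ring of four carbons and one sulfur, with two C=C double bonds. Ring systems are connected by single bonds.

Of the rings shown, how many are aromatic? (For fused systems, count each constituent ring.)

3

Rings A and B form a fused bicyclic system with 10 sp² atoms and 10 π electrons from ring double bonds. 10 = 4(2)+2, so the system is aromatic and both rings count as aromatic (naphthalene).
Ring C has one sp³ carbon, so it is not fully conjugated — not aromatic (cyclopentadiene).
Ring D is planar and fully conjugated; 2 ring double bonds (4 π electrons) plus a heteroatom lone pair (2) give 6 π electrons. 6 = 4(1)+2, so ring D is aromatic (thiophene).
Aromatic: A, B, D. Total: 3.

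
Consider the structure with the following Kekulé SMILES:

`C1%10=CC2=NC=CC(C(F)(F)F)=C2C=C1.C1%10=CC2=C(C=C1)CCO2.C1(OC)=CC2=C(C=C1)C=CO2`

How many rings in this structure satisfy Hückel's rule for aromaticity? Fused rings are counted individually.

5

The SMILES encodes two fused six-membered rings, each with three alternating double bonds; one ring is all carbon and the other has one ring nitrogen; a six-membered carbon ring with three alternating C=C double bonds, fused to a five-membered ring containing one oxygen and two sp³ carbons; a six-membered carbon ring with three alternating C=C double bonds, fused to a five-membered ring containing one oxygen and two C=C double bonds.
The fused 6/6-membered bicyclic (with one nitrogen) is a single π system with 10 sp² atoms and 10 π electrons from ring double bonds. 10 = 4(2)+2, so the system is aromatic and both rings count as aromatic (quinoline).
The 6-membered ring is planar and fully conjugated; 3 ring double bonds give 6 π electrons. Since 6 = 4n+2 (n=1), it is aromatic (benzene ring).
The 5-membered ring with one oxygen has two sp³ carbons, so it is not fully conjugated — not aromatic (oxolane ring).
The fused 6/5-membered bicyclic (with one oxygen) is a single π system with 9 sp² atoms and 10 π electrons from ring double bonds plus a heteroatom lone pair. 10 = 4(2)+2, so the system is aromatic and both rings count as aromatic (benzofuran).
5 of the 6 rings are aromatic. Total: 5.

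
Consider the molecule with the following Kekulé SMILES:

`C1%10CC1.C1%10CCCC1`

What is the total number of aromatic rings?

The SMILES encodes a three-membered saturated carbon ring; a five-membered saturated carbon ring.
The 3-membered ring has only sp³ atoms, so it is not fully conjugated — not aromatic (cyclopropane).
The 5-membered ring has only sp³ atoms, so it is not fully conjugated — not aromatic (cyclopentane).
None of the rings are aromatic. Total: 0.

0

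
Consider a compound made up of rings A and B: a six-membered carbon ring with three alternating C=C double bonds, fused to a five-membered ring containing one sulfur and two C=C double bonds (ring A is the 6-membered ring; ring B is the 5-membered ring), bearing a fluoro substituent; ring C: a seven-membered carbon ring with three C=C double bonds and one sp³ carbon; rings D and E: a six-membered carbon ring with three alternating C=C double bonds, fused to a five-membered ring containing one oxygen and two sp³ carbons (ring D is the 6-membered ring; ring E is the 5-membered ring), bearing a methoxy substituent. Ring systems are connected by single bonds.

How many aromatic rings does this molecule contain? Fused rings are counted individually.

Rings A and B form a fused bicyclic system (with one sulfur) with 9 sp² atoms and 10 π electrons from ring double bonds plus a heteroatom lone pair. 10 = 4(2)+2, so the system is aromatic and both rings count as aromatic (benzothiophene).
Ring C has one sp³ carbon, so it is not fully conjugated — not aromatic (cycloheptatriene).
Ring D has a continuous p-orbital overlap around the ring; 3 ring double bonds give 6 π electrons. That satisfies 4n+2 with n=1, so ring D is aromatic (benzene ring).
Ring E has two sp³ carbons, so it is not fully conjugated — not aromatic (oxolane ring).
Aromatic: A, B, D. Total: 3.

3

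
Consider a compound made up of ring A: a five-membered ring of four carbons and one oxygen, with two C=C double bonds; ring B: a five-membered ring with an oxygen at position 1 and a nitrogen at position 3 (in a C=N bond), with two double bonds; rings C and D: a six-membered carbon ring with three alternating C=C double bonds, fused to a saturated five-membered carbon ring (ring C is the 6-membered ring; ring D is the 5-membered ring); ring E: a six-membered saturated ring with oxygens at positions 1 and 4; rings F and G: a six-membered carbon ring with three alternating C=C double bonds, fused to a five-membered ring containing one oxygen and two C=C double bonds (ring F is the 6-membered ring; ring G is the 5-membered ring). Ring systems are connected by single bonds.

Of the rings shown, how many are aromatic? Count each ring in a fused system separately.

Ring A is fully conjugated (every ring atom contributes a p orbital); 2 ring double bonds (4 π electrons) plus a heteroatom lone pair (2) give 6 π electrons. That satisfies 4n+2 with n=1, so ring A is aromatic (furan).
Ring B is fully conjugated (every ring atom contributes a p orbital); 2 ring double bonds (4 π electrons) plus a heteroatom lone pair (2) give 6 π electrons. Since 6 = 4n+2 (n=1), ring B is aromatic (oxazole).
Ring C is fully conjugated (every ring atom contributes a p orbital); 3 ring double bonds give 6 π electrons. 6 = 4(1)+2, so ring C is aromatic (benzene ring).
Ring D has three sp³ carbons, so it is not fully conjugated — not aromatic (cyclopentane ring).
Ring E has only sp³ atoms, so it is not fully conjugated — not aromatic (1,4-dioxane).
Rings F and G form a fused bicyclic system (with one oxygen) with 9 sp² atoms and 10 π electrons from ring double bonds plus a heteroatom lone pair. 10 = 4(2)+2, so the system is aromatic and both rings count as aromatic (benzofuran).
Aromatic: A, B, C, F, G. Total: 5.

5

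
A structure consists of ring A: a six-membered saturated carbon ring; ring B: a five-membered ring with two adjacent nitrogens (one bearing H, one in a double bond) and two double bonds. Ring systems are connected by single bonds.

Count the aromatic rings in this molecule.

Ring A has only sp³ atoms, so it is not fully conjugated — not aromatic (cyclohexane).
Ring B is planar and fully conjugated; 2 ring double bonds (4 π electrons) plus a heteroatom lone pair (2) give 6 π electrons. That satisfies 4n+2 with n=1, so ring B is aromatic (pyrazole).
Aromatic: B. Total: 1.

1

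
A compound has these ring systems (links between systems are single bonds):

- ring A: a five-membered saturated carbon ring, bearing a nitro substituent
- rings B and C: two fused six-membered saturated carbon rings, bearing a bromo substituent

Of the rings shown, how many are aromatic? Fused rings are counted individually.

Ring A has only sp³ atoms, so it is not fully conjugated — not aromatic (cyclopentane).
Ring B has only sp³ atoms, so it is not fully conjugated — not aromatic (cyclohexane ring).
Ring C has only sp³ atoms, so it is not fully conjugated — not aromatic (cyclohexane ring).
No ring is aromatic. Total: 0.

0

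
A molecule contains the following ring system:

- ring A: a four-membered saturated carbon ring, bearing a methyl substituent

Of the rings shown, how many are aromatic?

Ring A has only sp³ atoms, so it is not fully conjugated — not aromatic (cyclobutane).

0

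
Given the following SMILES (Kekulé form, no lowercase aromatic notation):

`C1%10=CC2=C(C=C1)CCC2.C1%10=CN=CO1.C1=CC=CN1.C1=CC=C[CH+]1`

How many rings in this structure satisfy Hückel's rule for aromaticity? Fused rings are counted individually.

The SMILES encodes a six-membered carbon ring with three alternating C=C double bonds, fused to a saturated five-membered carbon ring; a five-membered ring with an oxygen at position 1 and a nitrogen at position 3 (in a C=N bond), with two double bonds; a five-membered ring of four carbons and one nitrogen bearing a hydrogen, with two C=C double bonds; a five-membered all-carbon ring bearing a positive charge on one carbon, with two C=C double bonds.
The 6-membered ring is planar and fully conjugated; 3 ring double bonds give 6 π electrons. Since 6 = 4n+2 (n=1), it is aromatic (benzene ring).
The 5-membered ring has three sp³ carbons, so it is not fully conjugated — not aromatic (cyclopentane ring).
The 5-membered ring with one oxygen and one =N– is fully conjugated (every ring atom contributes a p orbital); 2 ring double bonds (4 π electrons) plus a heteroatom lone pair (2) give 6 π electrons. Since 6 = 4n+2 (n=1), it is aromatic (oxazole).
The 5-membered ring with one N–H has a continuous p-orbital overlap around the ring; 2 ring double bonds (4 π electrons) plus a heteroatom lone pair (2) give 6 π electrons. 6 = 4(1)+2, so it is aromatic (pyrrole).
The second 5-membered ring has only sp² ring atoms; a planar conformation would have a fully conjugated π system of 4 electrons. But 4 = 4(1), which is 4n not 4n+2, so it is not aromatic (cyclopentadienyl cation).
3 of the 5 rings are aromatic. Total: 3.

3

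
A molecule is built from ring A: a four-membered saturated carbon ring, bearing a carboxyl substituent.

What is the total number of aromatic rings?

Ring A has only sp³ atoms, so it is not fully conjugated — not aromatic (cyclobutane).

0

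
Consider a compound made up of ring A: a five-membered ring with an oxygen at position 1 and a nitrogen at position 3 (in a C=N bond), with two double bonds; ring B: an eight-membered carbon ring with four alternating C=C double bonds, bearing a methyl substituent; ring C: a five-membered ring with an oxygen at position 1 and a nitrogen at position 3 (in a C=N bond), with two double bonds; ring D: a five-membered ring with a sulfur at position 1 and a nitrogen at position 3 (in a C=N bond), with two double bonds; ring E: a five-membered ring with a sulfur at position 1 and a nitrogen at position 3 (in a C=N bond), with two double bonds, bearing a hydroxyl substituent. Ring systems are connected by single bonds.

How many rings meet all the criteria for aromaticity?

4

Ring A is planar and fully conjugated; 2 ring double bonds (4 π electrons) plus a heteroatom lone pair (2) give 6 π electrons. That satisfies 4n+2 with n=1, so ring A is aromatic (oxazole).
Ring B has only sp² ring atoms; a planar conformation would have a fully conjugated π system of 8 electrons. But 8 = 4(2), which is 4n not 4n+2, so ring B is not aromatic (cyclooctatetraene) — cyclooctatetraene distorts into a non-planar tub to avoid antiaromaticity.
Ring C has a continuous p-orbital overlap around the ring; 2 ring double bonds (4 π electrons) plus a heteroatom lone pair (2) give 6 π electrons. Since 6 = 4n+2 (n=1), ring C is aromatic (oxazole).
Ring D has a continuous p-orbital overlap around the ring; 2 ring double bonds (4 π electrons) plus a heteroatom lone pair (2) give 6 π electrons. 6 = 4(1)+2, so ring D is aromatic (thiazole).
Ring E is planar and fully conjugated; 2 ring double bonds (4 π electrons) plus a heteroatom lone pair (2) give 6 π electrons. Since 6 = 4n+2 (n=1), ring E is aromatic (thiazole).
Aromatic: A, C, D, E. Total: 4.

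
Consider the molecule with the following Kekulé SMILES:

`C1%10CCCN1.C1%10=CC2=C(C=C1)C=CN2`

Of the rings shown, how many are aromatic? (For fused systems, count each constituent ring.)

The SMILES encodes a five-membered saturated ring of four carbons and one N–H nitrogen; a six-membered carbon ring with three alternating C=C double bonds, fused to a five-membered ring containing one N–H nitrogen and two C=C double bonds.
The 5-membered ring with one N–H has only sp³ atoms, so it is not fully conjugated — not aromatic (pyrrolidine).
The fused 6/5-membered bicyclic (with one N–H) is a single π system with 9 sp² atoms and 10 π electrons from ring double bonds plus a heteroatom lone pair. 10 = 4(2)+2, so the system is aromatic and both rings count as aromatic (indole).
2 of the 3 rings are aromatic. Total: 2.

2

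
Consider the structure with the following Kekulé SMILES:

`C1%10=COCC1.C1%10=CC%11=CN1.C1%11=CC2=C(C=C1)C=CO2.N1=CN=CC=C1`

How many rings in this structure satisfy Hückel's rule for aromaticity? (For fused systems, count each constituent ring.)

4

The SMILES encodes a five-membered ring of four carbons and one oxygen, with one C=C double bond and two sp³ carbons; a five-membered ring of four carbons and one nitrogen bearing a hydrogen, with two C=C double bonds; a six-membered carbon ring with three alternating C=C double bonds, fused to a five-membered ring containing one oxygen and two C=C double bonds; a six-membered ring with nitrogens at positions 1 and 3 and three alternating double bonds.
The 5-membered ring with one oxygen has two sp³ carbons, so it is not fully conjugated — not aromatic (2,3-dihydrofuran).
The 5-membered ring with one N–H is fully conjugated (every ring atom contributes a p orbital); 2 ring double bonds (4 π electrons) plus a heteroatom lone pair (2) give 6 π electrons. That satisfies 4n+2 with n=1, so it is aromatic (pyrrole).
The fused 6/5-membered bicyclic (with one oxygen) is a single π system with 9 sp² atoms and 10 π electrons from ring double bonds plus a heteroatom lone pair. 10 = 4(2)+2, so the system is aromatic and both rings count as aromatic (benzofuran).
The 6-membered ring with two nitrogens (1,3) is fully conjugated (every ring atom contributes a p orbital); 3 ring double bonds give 6 π electrons. Since 6 = 4n+2 (n=1), it is aromatic (pyrimidine).
4 of the 5 rings are aromatic. Total: 4.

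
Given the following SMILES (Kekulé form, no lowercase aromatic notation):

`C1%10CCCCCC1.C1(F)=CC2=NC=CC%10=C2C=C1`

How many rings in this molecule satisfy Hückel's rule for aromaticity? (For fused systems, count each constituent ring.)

2

The SMILES encodes a seven-membered saturated carbon ring; two fused six-membered rings, each with three alternating double bonds; one ring is all carbon and the other has one ring nitrogen.
The 7-membered ring has only sp³ atoms, so it is not fully conjugated — not aromatic (cycloheptane).
The fused 6/6-membered bicyclic (with one nitrogen) is a single π system with 10 sp² atoms and 10 π electrons from ring double bonds. 10 = 4(2)+2, so the system is aromatic and both rings count as aromatic (quinoline).
2 of the 3 rings are aromatic. Total: 2.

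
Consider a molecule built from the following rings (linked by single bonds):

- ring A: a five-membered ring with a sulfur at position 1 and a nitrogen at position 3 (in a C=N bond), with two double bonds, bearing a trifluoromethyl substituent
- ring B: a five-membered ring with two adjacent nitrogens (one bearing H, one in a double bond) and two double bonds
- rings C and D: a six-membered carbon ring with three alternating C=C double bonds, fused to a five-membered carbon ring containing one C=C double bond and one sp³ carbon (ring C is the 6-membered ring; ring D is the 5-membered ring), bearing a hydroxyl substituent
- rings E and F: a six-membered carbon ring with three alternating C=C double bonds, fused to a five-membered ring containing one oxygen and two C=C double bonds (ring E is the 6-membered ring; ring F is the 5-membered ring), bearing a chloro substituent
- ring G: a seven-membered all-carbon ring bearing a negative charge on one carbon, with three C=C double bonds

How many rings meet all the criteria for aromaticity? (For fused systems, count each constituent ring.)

5

Ring A is fully conjugated (every ring atom contributes a p orbital); 2 ring double bonds (4 π electrons) plus a heteroatom lone pair (2) give 6 π electrons. That satisfies 4n+2 with n=1, so ring A is aromatic (thiazole).
Ring B is fully conjugated (every ring atom contributes a p orbital); 2 ring double bonds (4 π electrons) plus a heteroatom lone pair (2) give 6 π electrons. That satisfies 4n+2 with n=1, so ring B is aromatic (pyrazole).
Ring C is planar and fully conjugated; 3 ring double bonds give 6 π electrons. Since 6 = 4n+2 (n=1), ring C is aromatic (benzene ring).
Ring D has one sp³ carbon, so it is not fully conjugated — not aromatic (cyclopentene ring).
Rings E and F form a fused bicyclic system (with one oxygen) with 9 sp² atoms and 10 π electrons from ring double bonds plus a heteroatom lone pair. 10 = 4(2)+2, so the system is aromatic and both rings count as aromatic (benzofuran).
Ring G has only sp² ring atoms; a planar conformation would have a fully conjugated π system of 8 electrons. But 8 = 4(2), which is 4n not 4n+2, so ring G is not aromatic (cycloheptatrienyl anion).
Aromatic: A, B, C, E, F. Total: 5.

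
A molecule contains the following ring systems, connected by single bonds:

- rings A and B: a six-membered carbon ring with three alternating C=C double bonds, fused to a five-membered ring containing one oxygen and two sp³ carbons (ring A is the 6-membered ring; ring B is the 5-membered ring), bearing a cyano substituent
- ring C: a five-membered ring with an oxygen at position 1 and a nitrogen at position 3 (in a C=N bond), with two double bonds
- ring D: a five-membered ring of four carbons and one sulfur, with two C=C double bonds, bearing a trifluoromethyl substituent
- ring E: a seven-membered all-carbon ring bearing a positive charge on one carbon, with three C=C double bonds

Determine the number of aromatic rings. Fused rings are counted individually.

4

Ring A is planar and fully conjugated; 3 ring double bonds give 6 π electrons. 6 = 4(1)+2, so ring A is aromatic (benzene ring).
Ring B has two sp³ carbons, so it is not fully conjugated — not aromatic (oxolane ring).
Ring C is fully conjugated (every ring atom contributes a p orbital); 2 ring double bonds (4 π electrons) plus a heteroatom lone pair (2) give 6 π electrons. 6 = 4(1)+2, so ring C is aromatic (oxazole).
Ring D is planar and fully conjugated; 2 ring double bonds (4 π electrons) plus a heteroatom lone pair (2) give 6 π electrons. That satisfies 4n+2 with n=1, so ring D is aromatic (thiophene).
Ring E is fully conjugated (every ring atom contributes a p orbital); 3 ring double bonds (6 π electrons) plus the carbocation's empty p orbital (0, but keeps the ring conjugated) give 6 π electrons. Since 6 = 4n+2 (n=1), ring E is aromatic (tropylium cation).
Aromatic: A, C, D, E. Total: 4.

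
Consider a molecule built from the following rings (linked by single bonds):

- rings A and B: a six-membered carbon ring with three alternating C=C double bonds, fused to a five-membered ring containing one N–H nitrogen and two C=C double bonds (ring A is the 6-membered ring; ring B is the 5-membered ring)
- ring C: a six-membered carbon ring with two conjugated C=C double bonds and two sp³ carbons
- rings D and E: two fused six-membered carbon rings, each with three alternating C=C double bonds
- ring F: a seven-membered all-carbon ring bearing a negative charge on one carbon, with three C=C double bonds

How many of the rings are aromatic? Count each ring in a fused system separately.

Rings A and B form a fused bicyclic system (with one N–H) with 9 sp² atoms and 10 π electrons from ring double bonds plus a heteroatom lone pair. 10 = 4(2)+2, so the system is aromatic and both rings count as aromatic (indole).
Ring C has two sp³ carbons, so it is not fully conjugated — not aromatic (1,3-cyclohexadiene).
Rings D and E form a fused bicyclic system with 10 sp² atoms and 10 π electrons from ring double bonds. 10 = 4(2)+2, so the system is aromatic and both rings count as aromatic (naphthalene).
Ring F has only sp² ring atoms; a planar conformation would have a fully conjugated π system of 8 electrons. But 8 = 4(2), which is 4n not 4n+2, so ring F is not aromatic (cycloheptatrienyl anion).
Aromatic: A, B, D, E. Total: 4.

4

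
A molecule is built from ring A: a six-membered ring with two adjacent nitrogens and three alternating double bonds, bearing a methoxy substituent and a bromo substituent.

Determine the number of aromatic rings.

Ring A is planar and fully conjugated; 3 ring double bonds give 6 π electrons. 6 = 4(1)+2, so ring A is aromatic (pyridazine).

1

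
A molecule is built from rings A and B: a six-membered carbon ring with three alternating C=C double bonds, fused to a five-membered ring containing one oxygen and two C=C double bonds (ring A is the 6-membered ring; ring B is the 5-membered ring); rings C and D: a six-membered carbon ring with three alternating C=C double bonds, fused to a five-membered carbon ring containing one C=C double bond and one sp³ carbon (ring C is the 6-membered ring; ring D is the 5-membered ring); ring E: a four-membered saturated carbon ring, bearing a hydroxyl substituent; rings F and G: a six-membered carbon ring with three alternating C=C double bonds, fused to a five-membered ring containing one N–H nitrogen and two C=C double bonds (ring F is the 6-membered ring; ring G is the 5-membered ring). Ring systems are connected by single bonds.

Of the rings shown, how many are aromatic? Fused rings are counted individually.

Rings A and B form a fused bicyclic system (with one oxygen) with 9 sp² atoms and 10 π electrons from ring double bonds plus a heteroatom lone pair. 10 = 4(2)+2, so the system is aromatic and both rings count as aromatic (benzofuran).
Ring C is fully conjugated (every ring atom contributes a p orbital); 3 ring double bonds give 6 π electrons. 6 = 4(1)+2, so ring C is aromatic (benzene ring).
Ring D has one sp³ carbon, so it is not fully conjugated — not aromatic (cyclopentene ring).
Ring E has only sp³ atoms, so it is not fully conjugated — not aromatic (cyclobutane).
Rings F and G form a fused bicyclic system (with one N–H) with 9 sp² atoms and 10 π electrons from ring double bonds plus a heteroatom lone pair. 10 = 4(2)+2, so the system is aromatic and both rings count as aromatic (indole).
Aromatic: A, B, C, F, G. Total: 5.

5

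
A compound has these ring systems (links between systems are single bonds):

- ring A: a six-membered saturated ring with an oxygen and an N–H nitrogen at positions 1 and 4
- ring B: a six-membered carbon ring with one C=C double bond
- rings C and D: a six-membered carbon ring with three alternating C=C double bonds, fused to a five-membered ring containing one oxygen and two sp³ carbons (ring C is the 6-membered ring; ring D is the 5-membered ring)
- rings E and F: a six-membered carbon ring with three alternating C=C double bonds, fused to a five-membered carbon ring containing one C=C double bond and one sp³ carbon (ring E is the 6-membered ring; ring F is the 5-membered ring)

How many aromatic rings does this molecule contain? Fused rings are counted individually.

Ring A has only sp³ atoms, so it is not fully conjugated — not aromatic (morpholine).
Ring B has four sp³ carbons, so it is not fully conjugated — not aromatic (cyclohexene).
Ring C is fully conjugated (every ring atom contributes a p orbital); 3 ring double bonds give 6 π electrons. 6 = 4(1)+2, so ring C is aromatic (benzene ring).
Ring D has two sp³ carbons, so it is not fully conjugated — not aromatic (oxolane ring).
Ring E has a continuous p-orbital overlap around the ring; 3 ring double bonds give 6 π electrons. Since 6 = 4n+2 (n=1), ring E is aromatic (benzene ring).
Ring F has one sp³ carbon, so it is not fully conjugated — not aromatic (cyclopentene ring).
Aromatic: C, E. Total: 2.

2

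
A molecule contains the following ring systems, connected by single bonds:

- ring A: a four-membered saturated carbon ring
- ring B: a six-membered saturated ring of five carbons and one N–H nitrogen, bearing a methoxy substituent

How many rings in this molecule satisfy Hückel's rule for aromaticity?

Ring A has only sp³ atoms, so it is not fully conjugated — not aromatic (cyclobutane).
Ring B has only sp³ atoms, so it is not fully conjugated — not aromatic (piperidine).
No ring is aromatic. Total: 0.

0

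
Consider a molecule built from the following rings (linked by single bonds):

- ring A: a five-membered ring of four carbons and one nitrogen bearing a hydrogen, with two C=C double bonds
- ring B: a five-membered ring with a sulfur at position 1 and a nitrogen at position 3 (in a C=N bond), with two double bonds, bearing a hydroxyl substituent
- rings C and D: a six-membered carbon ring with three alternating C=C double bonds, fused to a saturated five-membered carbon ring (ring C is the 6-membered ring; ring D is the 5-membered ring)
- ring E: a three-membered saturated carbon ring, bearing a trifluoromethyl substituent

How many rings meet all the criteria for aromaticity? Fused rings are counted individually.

Ring A is fully conjugated (every ring atom contributes a p orbital); 2 ring double bonds (4 π electrons) plus a heteroatom lone pair (2) give 6 π electrons. 6 = 4(1)+2, so ring A is aromatic (pyrrole).
Ring B has a continuous p-orbital overlap around the ring; 2 ring double bonds (4 π electrons) plus a heteroatom lone pair (2) give 6 π electrons. 6 = 4(1)+2, so ring B is aromatic (thiazole).
Ring C is fully conjugated (every ring atom contributes a p orbital); 3 ring double bonds give 6 π electrons. Since 6 = 4n+2 (n=1), ring C is aromatic (benzene ring).
Ring D has three sp³ carbons, so it is not fully conjugated — not aromatic (cyclopentane ring).
Ring E has only sp³ atoms, so it is not fully conjugated — not aromatic (cyclopropane).
Aromatic: A, B, C. Total: 3.

3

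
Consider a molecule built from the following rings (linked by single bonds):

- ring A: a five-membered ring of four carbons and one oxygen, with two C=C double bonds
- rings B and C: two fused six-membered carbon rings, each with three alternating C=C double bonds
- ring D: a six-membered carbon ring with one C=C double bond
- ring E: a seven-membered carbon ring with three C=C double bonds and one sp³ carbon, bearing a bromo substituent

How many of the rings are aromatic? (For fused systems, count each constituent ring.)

3

Ring A is fully conjugated (every ring atom contributes a p orbital); 2 ring double bonds (4 π electrons) plus a heteroatom lone pair (2) give 6 π electrons. 6 = 4(1)+2, so ring A is aromatic (furan).
Rings B and C form a fused bicyclic system with 10 sp² atoms and 10 π electrons from ring double bonds. 10 = 4(2)+2, so the system is aromatic and both rings count as aromatic (naphthalene).
Ring D has four sp³ carbons, so it is not fully conjugated — not aromatic (cyclohexene).
Ring E has one sp³ carbon, so it is not fully conjugated — not aromatic (cycloheptatriene).
Aromatic: A, B, C. Total: 3.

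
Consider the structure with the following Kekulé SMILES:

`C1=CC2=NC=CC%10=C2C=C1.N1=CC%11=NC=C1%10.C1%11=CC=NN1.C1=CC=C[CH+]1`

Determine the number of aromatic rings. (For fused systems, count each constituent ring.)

The SMILES encodes two fused six-membered rings, each with three alternating double bonds; one ring is all carbon and the other has one ring nitrogen; a six-membered ring with nitrogens at positions 1 and 4 and three alternating double bonds; a five-membered ring with two adjacent nitrogens (one bearing H, one in a double bond) and two double bonds; a five-membered all-carbon ring bearing a positive charge on one carbon, with two C=C double bonds.
The fused 6/6-membered bicyclic (with one nitrogen) is a single π system with 10 sp² atoms and 10 π electrons from ring double bonds. 10 = 4(2)+2, so the system is aromatic and both rings count as aromatic (quinoline).
The 6-membered ring with two nitrogens (1,4) is fully conjugated (every ring atom contributes a p orbital); 3 ring double bonds give 6 π electrons. 6 = 4(1)+2, so it is aromatic (pyrazine).
The 5-membered ring with two adjacent nitrogens (one N–H, one =N–) is fully conjugated (every ring atom contributes a p orbital); 2 ring double bonds (4 π electrons) plus a heteroatom lone pair (2) give 6 π electrons. 6 = 4(1)+2, so it is aromatic (pyrazole).
The 5-membered ring has only sp² ring atoms; a planar conformation would have a fully conjugated π system of 4 electrons. But 4 = 4(1), which is 4n not 4n+2, so it is not aromatic (cyclopentadienyl cation).
4 of the 5 rings are aromatic. Total: 4.

4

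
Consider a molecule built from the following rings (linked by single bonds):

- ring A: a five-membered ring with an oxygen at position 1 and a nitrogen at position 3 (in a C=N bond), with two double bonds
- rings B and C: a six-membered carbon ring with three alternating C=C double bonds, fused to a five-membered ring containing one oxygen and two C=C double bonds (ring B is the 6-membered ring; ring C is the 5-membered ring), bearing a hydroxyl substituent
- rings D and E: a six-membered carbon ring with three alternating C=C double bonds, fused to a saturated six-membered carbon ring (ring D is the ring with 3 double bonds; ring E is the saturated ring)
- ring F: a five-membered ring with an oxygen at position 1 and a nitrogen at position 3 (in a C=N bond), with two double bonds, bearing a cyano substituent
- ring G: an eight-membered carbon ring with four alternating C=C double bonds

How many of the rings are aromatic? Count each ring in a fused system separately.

5

Ring A is fully conjugated (every ring atom contributes a p orbital); 2 ring double bonds (4 π electrons) plus a heteroatom lone pair (2) give 6 π electrons. Since 6 = 4n+2 (n=1), ring A is aromatic (oxazole).
Rings B and C form a fused bicyclic system (with one oxygen) with 9 sp² atoms and 10 π electrons from ring double bonds plus a heteroatom lone pair. 10 = 4(2)+2, so the system is aromatic and both rings count as aromatic (benzofuran).
Ring D is fully conjugated (every ring atom contributes a p orbital); 3 ring double bonds give 6 π electrons. 6 = 4(1)+2, so ring D is aromatic (benzene ring).
Ring E has four sp³ carbons, so it is not fully conjugated — not aromatic (cyclohexane ring).
Ring F is fully conjugated (every ring atom contributes a p orbital); 2 ring double bonds (4 π electrons) plus a heteroatom lone pair (2) give 6 π electrons. Since 6 = 4n+2 (n=1), ring F is aromatic (oxazole).
Ring G has only sp² ring atoms; a planar conformation would have a fully conjugated π system of 8 electrons. But 8 = 4(2), which is 4n not 4n+2, so ring G is not aromatic (cyclooctatetraene) — cyclooctatetraene distorts into a non-planar tub to avoid antiaromaticity.
Aromatic: A, B, C, D, F. Total: 5.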